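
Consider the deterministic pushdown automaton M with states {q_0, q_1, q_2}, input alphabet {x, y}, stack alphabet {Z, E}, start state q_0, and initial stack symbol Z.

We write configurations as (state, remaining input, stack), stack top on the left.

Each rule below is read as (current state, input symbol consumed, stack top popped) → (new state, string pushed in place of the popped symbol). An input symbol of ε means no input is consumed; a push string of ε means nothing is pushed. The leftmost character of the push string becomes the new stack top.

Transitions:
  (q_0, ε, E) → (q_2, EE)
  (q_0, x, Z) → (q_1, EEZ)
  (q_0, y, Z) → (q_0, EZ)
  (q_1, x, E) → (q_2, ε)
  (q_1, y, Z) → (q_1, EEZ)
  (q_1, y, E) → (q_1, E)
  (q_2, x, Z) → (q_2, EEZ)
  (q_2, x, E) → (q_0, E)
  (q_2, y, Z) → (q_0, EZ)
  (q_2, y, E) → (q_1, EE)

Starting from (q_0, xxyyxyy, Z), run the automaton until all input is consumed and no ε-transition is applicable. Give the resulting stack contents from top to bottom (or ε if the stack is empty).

(q_0, xxyyxyy, Z)
  read x, top Z: go to q_1, push EEZ → (q_1, xyyxyy, EEZ)
  read x, top E: go to q_2, push ε → (q_2, yyxyy, EZ)
  read y, top E: go to q_1, push EE → (q_1, yxyy, EEZ)
  read y, top E: go to q_1, push E → (q_1, xyy, EEZ)
  read x, top E: go to q_2, push ε → (q_2, yy, EZ)
  read y, top E: go to q_1, push EE → (q_1, y, EEZ)
  read y, top E: go to q_1, push E → (q_1, ε, EEZ)
All input consumed in state q_1 with stack EEZ.

EEZ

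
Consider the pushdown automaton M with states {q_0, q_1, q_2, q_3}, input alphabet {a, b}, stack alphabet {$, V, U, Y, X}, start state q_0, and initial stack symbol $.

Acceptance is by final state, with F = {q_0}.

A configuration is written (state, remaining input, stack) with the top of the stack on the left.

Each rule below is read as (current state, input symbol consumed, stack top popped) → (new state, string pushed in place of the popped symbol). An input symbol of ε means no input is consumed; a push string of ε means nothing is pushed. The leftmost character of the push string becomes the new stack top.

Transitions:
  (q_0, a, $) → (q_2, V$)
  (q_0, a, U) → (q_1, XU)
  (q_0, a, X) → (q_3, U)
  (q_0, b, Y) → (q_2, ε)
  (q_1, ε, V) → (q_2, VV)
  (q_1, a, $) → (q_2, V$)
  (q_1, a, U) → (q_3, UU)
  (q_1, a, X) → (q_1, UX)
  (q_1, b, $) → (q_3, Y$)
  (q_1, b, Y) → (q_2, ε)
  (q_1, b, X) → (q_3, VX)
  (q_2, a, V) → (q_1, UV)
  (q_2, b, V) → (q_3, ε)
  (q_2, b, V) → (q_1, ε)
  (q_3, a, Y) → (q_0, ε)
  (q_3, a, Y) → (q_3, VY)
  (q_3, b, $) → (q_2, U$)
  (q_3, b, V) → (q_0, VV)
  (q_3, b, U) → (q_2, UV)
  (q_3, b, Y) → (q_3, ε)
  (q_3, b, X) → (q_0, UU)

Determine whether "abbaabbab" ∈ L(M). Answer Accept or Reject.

Accept

One accepting computation: (q_0, abbaabbab, $) ⊢ (q_2, bbaabbab, V$) ⊢ (q_1, baabbab, $) ⊢ (q_3, aabbab, Y$) ⊢ (q_0, abbab, $) ⊢ (q_2, bbab, V$) ⊢ (q_1, bab, $) ⊢ (q_3, ab, Y$) ⊢ (q_3, b, VY$) ⊢ (q_0, ε, VVY$)
All input consumed and state q_0 ∈ F.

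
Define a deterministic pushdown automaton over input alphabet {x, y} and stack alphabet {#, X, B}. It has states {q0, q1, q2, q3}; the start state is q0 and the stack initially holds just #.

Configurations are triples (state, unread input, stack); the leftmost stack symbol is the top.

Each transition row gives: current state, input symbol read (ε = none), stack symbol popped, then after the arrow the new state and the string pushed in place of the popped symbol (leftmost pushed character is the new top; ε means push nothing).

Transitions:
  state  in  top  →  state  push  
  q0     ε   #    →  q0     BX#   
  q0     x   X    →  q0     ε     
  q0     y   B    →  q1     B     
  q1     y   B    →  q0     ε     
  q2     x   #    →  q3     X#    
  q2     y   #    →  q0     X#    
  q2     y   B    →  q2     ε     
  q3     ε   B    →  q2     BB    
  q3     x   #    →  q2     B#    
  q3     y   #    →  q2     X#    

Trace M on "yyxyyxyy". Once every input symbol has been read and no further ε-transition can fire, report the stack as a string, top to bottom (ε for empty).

(q0, yyxyyxyy, #) ⊢ (q0, yyxyyxyy, BX#) ⊢ (q1, yxyyxyy, BX#) ⊢ (q0, xyyxyy, X#) ⊢ (q0, yyxyy, #) ⊢ (q0, yyxyy, BX#) ⊢ (q1, yxyy, BX#) ⊢ (q0, xyy, X#) ⊢ (q0, yy, #) ⊢ (q0, yy, BX#) ⊢ (q1, y, BX#) ⊢ (q0, ε, X#)
All input consumed in state q0 with stack X#.

X#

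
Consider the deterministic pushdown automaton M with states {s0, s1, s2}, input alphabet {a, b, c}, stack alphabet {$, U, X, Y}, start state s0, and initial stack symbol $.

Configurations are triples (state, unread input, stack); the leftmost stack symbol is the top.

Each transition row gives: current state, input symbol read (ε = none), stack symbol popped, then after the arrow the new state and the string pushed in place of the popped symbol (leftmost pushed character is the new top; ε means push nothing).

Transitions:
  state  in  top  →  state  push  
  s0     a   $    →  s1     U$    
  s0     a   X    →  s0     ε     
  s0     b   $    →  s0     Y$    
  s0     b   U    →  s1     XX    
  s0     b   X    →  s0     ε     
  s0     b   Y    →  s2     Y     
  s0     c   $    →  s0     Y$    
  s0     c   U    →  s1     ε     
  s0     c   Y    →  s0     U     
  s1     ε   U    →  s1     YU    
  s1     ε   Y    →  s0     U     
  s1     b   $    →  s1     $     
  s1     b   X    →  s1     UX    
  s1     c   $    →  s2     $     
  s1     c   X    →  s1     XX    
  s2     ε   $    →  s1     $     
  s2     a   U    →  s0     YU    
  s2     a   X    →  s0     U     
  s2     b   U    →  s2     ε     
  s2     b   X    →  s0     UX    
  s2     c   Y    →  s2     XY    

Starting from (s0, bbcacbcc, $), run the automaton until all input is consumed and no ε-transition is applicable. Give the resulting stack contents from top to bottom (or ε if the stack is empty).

(s0, bbcacbcc, $)
  read b, top $: go to s0, push Y$ → (s0, bcacbcc, Y$)
  read b, top Y: go to s2, push Y → (s2, cacbcc, Y$)
  read c, top Y: go to s2, push XY → (s2, acbcc, XY$)
  read a, top X: go to s0, push U → (s0, cbcc, UY$)
  read c, top U: go to s1, push ε → (s1, bcc, Y$)
  ε-move, top Y: go to s0, push U → (s0, bcc, U$)
  read b, top U: go to s1, push XX → (s1, cc, XX$)
  read c, top X: go to s1, push XX → (s1, c, XXX$)
  read c, top X: go to s1, push XX → (s1, ε, XXXX$)
All input consumed in state s1 with stack XXXX$.

XXXX$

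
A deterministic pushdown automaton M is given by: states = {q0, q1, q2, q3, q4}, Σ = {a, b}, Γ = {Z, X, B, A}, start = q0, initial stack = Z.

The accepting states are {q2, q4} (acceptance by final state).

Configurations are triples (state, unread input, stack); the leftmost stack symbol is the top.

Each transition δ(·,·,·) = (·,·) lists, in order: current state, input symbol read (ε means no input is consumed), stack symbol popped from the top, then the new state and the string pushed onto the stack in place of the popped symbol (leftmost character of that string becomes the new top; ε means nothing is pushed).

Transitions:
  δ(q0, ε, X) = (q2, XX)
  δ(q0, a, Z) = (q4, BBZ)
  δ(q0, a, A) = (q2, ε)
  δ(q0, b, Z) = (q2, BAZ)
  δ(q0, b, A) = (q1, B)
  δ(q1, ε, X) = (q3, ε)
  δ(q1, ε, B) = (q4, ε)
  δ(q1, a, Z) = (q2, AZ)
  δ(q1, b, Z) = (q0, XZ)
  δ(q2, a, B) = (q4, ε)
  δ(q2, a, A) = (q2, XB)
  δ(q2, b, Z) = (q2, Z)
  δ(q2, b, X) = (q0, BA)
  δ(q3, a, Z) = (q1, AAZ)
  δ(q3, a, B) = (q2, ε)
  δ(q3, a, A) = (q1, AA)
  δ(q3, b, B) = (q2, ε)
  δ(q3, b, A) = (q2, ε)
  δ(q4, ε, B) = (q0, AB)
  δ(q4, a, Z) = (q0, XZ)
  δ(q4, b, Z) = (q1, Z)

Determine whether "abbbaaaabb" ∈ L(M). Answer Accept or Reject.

Accept

(q0, abbbaaaabb, Z) ⊢ (q4, bbbaaaabb, BBZ) ⊢ (q0, bbbaaaabb, ABBZ) ⊢ (q1, bbaaaabb, BBBZ) ⊢ (q4, bbaaaabb, BBZ) ⊢ (q0, bbaaaabb, ABBZ) ⊢ (q1, baaaabb, BBBZ) ⊢ (q4, baaaabb, BBZ) ⊢ (q0, baaaabb, ABBZ) ⊢ (q1, aaaabb, BBBZ) ⊢ (q4, aaaabb, BBZ) ⊢ (q0, aaaabb, ABBZ) ⊢ (q2, aaabb, BBZ) ⊢ (q4, aabb, BZ) ⊢ (q0, aabb, ABZ) ⊢ (q2, abb, BZ) ⊢ (q4, bb, Z) ⊢ (q1, b, Z) ⊢ (q0, ε, XZ) ⊢ (q2, ε, XXZ)
All input consumed; state q2 ∈ F.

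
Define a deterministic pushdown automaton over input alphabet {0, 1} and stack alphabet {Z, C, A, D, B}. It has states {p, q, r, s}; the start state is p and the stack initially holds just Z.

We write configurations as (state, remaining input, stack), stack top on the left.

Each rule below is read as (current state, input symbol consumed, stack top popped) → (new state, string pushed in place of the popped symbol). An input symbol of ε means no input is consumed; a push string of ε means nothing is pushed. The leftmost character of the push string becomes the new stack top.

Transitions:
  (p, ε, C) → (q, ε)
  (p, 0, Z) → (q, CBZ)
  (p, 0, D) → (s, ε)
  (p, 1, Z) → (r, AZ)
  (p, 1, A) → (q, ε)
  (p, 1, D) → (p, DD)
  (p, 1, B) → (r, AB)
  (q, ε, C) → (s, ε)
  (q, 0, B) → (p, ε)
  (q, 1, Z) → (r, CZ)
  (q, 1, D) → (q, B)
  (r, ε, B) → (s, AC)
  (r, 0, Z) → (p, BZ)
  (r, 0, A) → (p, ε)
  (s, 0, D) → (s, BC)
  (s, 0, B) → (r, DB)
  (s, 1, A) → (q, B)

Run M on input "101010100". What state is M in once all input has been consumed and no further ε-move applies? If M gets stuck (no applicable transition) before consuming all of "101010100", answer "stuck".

s

(p, 101010100, Z)
  read 1, top Z: go to r, push AZ → (r, 01010100, AZ)
  read 0, top A: go to p, push ε → (p, 1010100, Z)
  read 1, top Z: go to r, push AZ → (r, 010100, AZ)
  read 0, top A: go to p, push ε → (p, 10100, Z)
  read 1, top Z: go to r, push AZ → (r, 0100, AZ)
  read 0, top A: go to p, push ε → (p, 100, Z)
  read 1, top Z: go to r, push AZ → (r, 00, AZ)
  read 0, top A: go to p, push ε → (p, 0, Z)
  read 0, top Z: go to q, push CBZ → (q, ε, CBZ)
  ε-move, top C: go to s, push ε → (s, ε, BZ)
All input consumed; M is in state s.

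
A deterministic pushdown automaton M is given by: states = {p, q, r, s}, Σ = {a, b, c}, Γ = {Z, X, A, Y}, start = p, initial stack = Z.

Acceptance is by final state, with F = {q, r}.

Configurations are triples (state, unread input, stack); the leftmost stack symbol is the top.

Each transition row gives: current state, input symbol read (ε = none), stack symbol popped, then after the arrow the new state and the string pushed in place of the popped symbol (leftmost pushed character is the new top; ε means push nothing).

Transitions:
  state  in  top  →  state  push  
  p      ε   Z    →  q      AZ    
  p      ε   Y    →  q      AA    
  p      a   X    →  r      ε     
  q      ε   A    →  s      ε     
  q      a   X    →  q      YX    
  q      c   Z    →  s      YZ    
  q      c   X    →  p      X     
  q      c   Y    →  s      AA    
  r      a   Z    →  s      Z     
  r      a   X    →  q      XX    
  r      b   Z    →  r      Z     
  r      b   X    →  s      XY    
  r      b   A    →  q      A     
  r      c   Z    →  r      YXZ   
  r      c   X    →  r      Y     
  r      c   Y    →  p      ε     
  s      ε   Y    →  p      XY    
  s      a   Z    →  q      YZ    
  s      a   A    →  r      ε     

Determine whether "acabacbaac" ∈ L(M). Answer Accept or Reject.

(p, acabacbaac, Z)
  ε-move, top Z: go to q, push AZ → (q, acabacbaac, AZ)
  ε-move, top A: go to s, push ε → (s, acabacbaac, Z)
  read a, top Z: go to q, push YZ → (q, cabacbaac, YZ)
  read c, top Y: go to s, push AA → (s, abacbaac, AAZ)
  read a, top A: go to r, push ε → (r, bacbaac, AZ)
  read b, top A: go to q, push A → (q, acbaac, AZ)
  ε-move, top A: go to s, push ε → (s, acbaac, Z)
  read a, top Z: go to q, push YZ → (q, cbaac, YZ)
  read c, top Y: go to s, push AA → (s, baac, AAZ)
No transition applies at (s, baac, AAZ); input not fully consumed.

Reject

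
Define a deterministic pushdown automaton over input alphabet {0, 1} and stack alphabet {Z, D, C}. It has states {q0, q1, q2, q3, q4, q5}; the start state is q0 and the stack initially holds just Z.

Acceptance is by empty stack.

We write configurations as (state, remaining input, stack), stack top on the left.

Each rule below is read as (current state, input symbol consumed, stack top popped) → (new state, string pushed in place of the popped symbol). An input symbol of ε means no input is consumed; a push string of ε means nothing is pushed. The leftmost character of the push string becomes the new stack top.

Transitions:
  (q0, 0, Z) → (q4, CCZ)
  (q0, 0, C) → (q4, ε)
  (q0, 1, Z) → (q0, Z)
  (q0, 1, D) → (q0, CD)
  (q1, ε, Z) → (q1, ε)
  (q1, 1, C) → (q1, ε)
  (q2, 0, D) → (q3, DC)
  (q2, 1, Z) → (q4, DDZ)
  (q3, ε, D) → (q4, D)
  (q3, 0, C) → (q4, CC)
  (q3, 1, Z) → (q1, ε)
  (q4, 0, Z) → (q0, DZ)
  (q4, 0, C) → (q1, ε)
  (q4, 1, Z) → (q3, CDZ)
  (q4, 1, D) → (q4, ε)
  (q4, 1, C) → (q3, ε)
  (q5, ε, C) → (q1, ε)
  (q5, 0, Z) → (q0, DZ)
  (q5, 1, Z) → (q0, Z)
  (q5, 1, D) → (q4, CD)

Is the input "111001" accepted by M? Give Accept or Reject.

(q0, 111001, Z)
  read 1, top Z: go to q0, push Z → (q0, 11001, Z)
  read 1, top Z: go to q0, push Z → (q0, 1001, Z)
  read 1, top Z: go to q0, push Z → (q0, 001, Z)
  read 0, top Z: go to q4, push CCZ → (q4, 01, CCZ)
  read 0, top C: go to q1, push ε → (q1, 1, CZ)
  read 1, top C: go to q1, push ε → (q1, ε, Z)
  ε-move, top Z: go to q1, push ε → (q1, ε, ε)
All input consumed and the stack is empty.

Accept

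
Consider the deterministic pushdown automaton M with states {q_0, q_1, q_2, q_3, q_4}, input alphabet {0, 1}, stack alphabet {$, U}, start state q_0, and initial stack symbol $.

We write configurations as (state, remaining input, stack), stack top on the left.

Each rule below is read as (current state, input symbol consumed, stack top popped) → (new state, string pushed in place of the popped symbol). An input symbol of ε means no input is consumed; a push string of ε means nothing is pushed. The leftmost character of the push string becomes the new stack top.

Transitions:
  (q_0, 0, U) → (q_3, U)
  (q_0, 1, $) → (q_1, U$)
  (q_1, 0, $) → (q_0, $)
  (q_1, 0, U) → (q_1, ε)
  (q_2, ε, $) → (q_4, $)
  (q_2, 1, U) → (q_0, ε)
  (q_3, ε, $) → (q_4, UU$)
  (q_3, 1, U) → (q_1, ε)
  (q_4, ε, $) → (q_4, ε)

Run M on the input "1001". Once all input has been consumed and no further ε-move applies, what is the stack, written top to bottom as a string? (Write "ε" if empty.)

U$

(q_0, 1001, $)
  read 1, top $: go to q_1, push U$ → (q_1, 001, U$)
  read 0, top U: go to q_1, push ε → (q_1, 01, $)
  read 0, top $: go to q_0, push $ → (q_0, 1, $)
  read 1, top $: go to q_1, push U$ → (q_1, ε, U$)
All input consumed in state q_1 with stack U$.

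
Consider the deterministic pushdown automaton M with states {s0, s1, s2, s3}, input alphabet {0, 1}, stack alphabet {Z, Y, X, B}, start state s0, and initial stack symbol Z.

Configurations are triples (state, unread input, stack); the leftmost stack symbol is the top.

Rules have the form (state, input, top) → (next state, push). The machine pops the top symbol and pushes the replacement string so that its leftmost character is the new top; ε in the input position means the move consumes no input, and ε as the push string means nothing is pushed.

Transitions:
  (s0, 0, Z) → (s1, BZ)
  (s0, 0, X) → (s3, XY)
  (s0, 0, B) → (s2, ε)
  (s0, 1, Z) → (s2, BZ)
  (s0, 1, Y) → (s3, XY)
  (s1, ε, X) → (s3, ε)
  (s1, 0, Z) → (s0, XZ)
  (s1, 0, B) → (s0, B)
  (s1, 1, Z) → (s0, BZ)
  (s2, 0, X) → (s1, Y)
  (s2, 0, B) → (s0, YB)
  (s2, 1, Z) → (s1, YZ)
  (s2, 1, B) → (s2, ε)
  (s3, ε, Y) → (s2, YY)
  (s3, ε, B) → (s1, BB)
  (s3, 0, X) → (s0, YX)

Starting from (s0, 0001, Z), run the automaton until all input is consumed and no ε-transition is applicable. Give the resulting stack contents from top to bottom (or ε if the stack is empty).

(s0, 0001, Z)
  read 0, top Z: go to s1, push BZ → (s1, 001, BZ)
  read 0, top B: go to s0, push B → (s0, 01, BZ)
  read 0, top B: go to s2, push ε → (s2, 1, Z)
  read 1, top Z: go to s1, push YZ → (s1, ε, YZ)
All input consumed in state s1 with stack YZ.

YZ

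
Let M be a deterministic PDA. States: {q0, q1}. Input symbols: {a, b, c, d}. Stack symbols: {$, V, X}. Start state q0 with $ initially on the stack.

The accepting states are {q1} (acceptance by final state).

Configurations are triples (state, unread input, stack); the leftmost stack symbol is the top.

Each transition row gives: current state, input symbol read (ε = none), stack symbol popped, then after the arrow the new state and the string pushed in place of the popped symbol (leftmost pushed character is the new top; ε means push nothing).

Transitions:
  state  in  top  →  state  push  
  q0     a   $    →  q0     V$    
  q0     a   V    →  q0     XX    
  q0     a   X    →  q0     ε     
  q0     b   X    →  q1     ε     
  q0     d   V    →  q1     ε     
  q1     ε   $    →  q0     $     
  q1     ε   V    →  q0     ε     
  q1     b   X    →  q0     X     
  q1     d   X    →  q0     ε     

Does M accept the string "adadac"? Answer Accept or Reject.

Reject

(q0, adadac, $)
  read a, top $: go to q0, push V$ → (q0, dadac, V$)
  read d, top V: go to q1, push ε → (q1, adac, $)
  ε-move, top $: go to q0, push $ → (q0, adac, $)
  read a, top $: go to q0, push V$ → (q0, dac, V$)
  read d, top V: go to q1, push ε → (q1, ac, $)
  ε-move, top $: go to q0, push $ → (q0, ac, $)
  read a, top $: go to q0, push V$ → (q0, c, V$)
No transition applies at (q0, c, V$); input not fully consumed.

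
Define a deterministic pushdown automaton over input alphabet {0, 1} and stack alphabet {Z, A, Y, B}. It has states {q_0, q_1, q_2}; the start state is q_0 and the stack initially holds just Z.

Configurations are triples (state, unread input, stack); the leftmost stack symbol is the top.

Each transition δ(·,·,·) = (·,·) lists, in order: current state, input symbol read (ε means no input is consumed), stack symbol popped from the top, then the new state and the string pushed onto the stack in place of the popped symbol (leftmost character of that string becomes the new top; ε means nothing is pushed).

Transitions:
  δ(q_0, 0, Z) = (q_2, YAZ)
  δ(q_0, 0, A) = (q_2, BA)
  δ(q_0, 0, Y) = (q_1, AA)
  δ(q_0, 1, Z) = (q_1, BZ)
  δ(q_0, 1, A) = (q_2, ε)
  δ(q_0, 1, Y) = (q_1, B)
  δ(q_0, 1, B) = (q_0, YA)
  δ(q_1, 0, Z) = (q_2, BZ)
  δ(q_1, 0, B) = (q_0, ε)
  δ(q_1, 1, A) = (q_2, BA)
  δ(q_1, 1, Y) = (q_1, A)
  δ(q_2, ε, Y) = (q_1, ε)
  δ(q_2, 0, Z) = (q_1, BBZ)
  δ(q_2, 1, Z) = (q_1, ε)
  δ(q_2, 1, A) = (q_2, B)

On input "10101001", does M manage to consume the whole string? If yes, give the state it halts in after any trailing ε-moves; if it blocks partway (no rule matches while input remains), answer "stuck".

q_2

(q_0, 10101001, Z)
  read 1, top Z: go to q_1, push BZ → (q_1, 0101001, BZ)
  read 0, top B: go to q_0, push ε → (q_0, 101001, Z)
  read 1, top Z: go to q_1, push BZ → (q_1, 01001, BZ)
  read 0, top B: go to q_0, push ε → (q_0, 1001, Z)
  read 1, top Z: go to q_1, push BZ → (q_1, 001, BZ)
  read 0, top B: go to q_0, push ε → (q_0, 01, Z)
  read 0, top Z: go to q_2, push YAZ → (q_2, 1, YAZ)
  ε-move, top Y: go to q_1, push ε → (q_1, 1, AZ)
  read 1, top A: go to q_2, push BA → (q_2, ε, BAZ)
All input consumed; M is in state q_2.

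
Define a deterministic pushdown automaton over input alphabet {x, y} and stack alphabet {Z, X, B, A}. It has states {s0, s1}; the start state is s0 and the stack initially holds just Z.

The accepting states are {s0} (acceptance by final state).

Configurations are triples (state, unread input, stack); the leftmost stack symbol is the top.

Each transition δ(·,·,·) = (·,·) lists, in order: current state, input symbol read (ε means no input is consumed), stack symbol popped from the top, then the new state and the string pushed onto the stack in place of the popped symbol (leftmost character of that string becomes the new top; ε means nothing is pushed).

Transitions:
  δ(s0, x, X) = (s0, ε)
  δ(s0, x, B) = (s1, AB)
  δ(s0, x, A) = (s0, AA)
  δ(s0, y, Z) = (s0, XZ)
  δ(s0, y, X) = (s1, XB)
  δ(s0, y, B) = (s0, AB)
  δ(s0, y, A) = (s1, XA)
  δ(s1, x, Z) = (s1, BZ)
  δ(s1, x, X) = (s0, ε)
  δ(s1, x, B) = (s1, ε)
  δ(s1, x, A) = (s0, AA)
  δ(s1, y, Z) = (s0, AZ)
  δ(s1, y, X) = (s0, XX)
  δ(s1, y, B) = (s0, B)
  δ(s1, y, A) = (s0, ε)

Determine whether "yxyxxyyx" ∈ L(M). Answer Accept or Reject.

Reject

(s0, yxyxxyyx, Z)
  read y, top Z: go to s0, push XZ → (s0, xyxxyyx, XZ)
  read x, top X: go to s0, push ε → (s0, yxxyyx, Z)
  read y, top Z: go to s0, push XZ → (s0, xxyyx, XZ)
  read x, top X: go to s0, push ε → (s0, xyyx, Z)
No transition applies at (s0, xyyx, Z); input not fully consumed.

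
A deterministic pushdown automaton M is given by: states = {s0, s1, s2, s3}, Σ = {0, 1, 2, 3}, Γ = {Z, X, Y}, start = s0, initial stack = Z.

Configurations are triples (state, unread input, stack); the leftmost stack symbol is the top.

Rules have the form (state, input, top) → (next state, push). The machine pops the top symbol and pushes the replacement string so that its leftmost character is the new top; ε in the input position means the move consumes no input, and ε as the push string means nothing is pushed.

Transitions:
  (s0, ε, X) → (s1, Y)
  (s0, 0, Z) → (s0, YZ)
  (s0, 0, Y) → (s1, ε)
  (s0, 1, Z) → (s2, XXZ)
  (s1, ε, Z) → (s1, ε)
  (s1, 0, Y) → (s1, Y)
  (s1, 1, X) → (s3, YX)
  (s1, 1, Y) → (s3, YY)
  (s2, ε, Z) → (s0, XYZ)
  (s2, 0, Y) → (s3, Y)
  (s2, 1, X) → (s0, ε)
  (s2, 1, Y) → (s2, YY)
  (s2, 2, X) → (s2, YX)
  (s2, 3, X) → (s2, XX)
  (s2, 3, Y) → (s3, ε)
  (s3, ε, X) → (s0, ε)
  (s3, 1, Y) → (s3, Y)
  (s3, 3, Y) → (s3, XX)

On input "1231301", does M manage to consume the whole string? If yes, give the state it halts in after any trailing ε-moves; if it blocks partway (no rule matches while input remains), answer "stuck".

s3

(s0, 1231301, Z) ⊢ (s2, 231301, XXZ) ⊢ (s2, 31301, YXXZ) ⊢ (s3, 1301, XXZ) ⊢ (s0, 1301, XZ) ⊢ (s1, 1301, YZ) ⊢ (s3, 301, YYZ) ⊢ (s3, 01, XXYZ) ⊢ (s0, 01, XYZ) ⊢ (s1, 01, YYZ) ⊢ (s1, 1, YYZ) ⊢ (s3, ε, YYYZ)
All input consumed; M is in state s3.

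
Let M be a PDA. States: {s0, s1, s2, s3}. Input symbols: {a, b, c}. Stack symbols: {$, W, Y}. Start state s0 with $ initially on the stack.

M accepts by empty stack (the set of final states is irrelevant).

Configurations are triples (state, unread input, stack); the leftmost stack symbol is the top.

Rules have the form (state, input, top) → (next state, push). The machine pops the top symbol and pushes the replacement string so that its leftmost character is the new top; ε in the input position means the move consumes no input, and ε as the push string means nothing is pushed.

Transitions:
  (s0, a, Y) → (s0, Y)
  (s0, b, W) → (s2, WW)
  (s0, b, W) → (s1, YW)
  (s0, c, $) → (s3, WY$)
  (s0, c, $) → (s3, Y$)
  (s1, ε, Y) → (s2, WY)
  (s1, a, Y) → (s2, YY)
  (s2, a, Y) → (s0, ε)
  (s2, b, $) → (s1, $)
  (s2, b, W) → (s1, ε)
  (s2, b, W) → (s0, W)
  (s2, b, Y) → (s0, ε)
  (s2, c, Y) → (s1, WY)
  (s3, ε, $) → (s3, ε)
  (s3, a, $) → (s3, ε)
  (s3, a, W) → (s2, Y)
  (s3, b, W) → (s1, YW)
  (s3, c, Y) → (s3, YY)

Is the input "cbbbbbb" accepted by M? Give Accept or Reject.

Reject

No computation consumes all input and empties the stack.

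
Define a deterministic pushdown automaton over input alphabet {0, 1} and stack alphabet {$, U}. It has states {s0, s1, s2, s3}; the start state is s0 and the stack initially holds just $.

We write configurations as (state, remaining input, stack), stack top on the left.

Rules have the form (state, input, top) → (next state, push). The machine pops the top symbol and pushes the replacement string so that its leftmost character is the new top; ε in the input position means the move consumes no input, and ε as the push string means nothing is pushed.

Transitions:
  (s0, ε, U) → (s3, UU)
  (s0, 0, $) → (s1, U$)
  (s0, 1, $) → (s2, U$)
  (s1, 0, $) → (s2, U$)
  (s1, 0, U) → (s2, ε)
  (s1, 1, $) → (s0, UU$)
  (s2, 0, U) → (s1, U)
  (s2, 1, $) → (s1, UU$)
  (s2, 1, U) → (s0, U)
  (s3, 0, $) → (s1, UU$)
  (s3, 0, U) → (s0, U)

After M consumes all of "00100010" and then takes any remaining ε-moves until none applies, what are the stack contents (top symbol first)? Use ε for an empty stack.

U$

(s0, 00100010, $)
  read 0, top $: go to s1, push U$ → (s1, 0100010, U$)
  read 0, top U: go to s2, push ε → (s2, 100010, $)
  read 1, top $: go to s1, push UU$ → (s1, 00010, UU$)
  read 0, top U: go to s2, push ε → (s2, 0010, U$)
  read 0, top U: go to s1, push U → (s1, 010, U$)
  read 0, top U: go to s2, push ε → (s2, 10, $)
  read 1, top $: go to s1, push UU$ → (s1, 0, UU$)
  read 0, top U: go to s2, push ε → (s2, ε, U$)
All input consumed in state s2 with stack U$.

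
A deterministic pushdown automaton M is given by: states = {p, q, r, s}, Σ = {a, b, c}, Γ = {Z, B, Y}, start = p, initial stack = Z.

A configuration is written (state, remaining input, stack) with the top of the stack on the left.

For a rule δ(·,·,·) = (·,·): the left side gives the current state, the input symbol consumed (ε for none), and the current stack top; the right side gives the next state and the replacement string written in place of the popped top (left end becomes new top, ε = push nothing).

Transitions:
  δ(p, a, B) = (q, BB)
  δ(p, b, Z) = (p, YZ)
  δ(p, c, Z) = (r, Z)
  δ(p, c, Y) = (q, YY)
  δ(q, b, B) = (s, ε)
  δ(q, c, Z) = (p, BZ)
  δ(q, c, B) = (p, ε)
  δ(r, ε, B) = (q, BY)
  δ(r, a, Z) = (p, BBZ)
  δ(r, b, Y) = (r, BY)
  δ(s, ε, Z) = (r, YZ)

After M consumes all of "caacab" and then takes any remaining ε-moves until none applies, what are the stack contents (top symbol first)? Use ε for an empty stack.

BBZ

(p, caacab, Z)
  read c, top Z: go to r, push Z → (r, aacab, Z)
  read a, top Z: go to p, push BBZ → (p, acab, BBZ)
  read a, top B: go to q, push BB → (q, cab, BBBZ)
  read c, top B: go to p, push ε → (p, ab, BBZ)
  read a, top B: go to q, push BB → (q, b, BBBZ)
  read b, top B: go to s, push ε → (s, ε, BBZ)
All input consumed in state s with stack BBZ.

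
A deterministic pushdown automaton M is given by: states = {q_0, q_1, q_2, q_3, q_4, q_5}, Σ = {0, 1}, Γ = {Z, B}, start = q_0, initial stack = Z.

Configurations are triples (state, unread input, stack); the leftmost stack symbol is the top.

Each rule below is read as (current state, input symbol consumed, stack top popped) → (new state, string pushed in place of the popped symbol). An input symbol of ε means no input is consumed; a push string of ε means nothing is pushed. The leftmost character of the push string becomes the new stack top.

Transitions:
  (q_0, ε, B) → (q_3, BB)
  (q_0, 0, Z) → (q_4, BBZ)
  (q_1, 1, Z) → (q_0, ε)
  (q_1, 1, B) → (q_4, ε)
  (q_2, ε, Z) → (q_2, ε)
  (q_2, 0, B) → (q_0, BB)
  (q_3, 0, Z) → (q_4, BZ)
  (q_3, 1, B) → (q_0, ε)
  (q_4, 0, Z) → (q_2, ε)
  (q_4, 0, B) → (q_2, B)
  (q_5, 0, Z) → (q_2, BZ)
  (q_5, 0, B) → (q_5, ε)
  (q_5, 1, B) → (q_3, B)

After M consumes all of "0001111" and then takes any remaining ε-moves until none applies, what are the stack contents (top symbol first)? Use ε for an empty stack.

BBBBZ

(q_0, 0001111, Z) ⊢ (q_4, 001111, BBZ) ⊢ (q_2, 01111, BBZ) ⊢ (q_0, 1111, BBBZ) ⊢ (q_3, 1111, BBBBZ) ⊢ (q_0, 111, BBBZ) ⊢ (q_3, 111, BBBBZ) ⊢ (q_0, 11, BBBZ) ⊢ (q_3, 11, BBBBZ) ⊢ (q_0, 1, BBBZ) ⊢ (q_3, 1, BBBBZ) ⊢ (q_0, ε, BBBZ) ⊢ (q_3, ε, BBBBZ)
All input consumed in state q_3 with stack BBBBZ.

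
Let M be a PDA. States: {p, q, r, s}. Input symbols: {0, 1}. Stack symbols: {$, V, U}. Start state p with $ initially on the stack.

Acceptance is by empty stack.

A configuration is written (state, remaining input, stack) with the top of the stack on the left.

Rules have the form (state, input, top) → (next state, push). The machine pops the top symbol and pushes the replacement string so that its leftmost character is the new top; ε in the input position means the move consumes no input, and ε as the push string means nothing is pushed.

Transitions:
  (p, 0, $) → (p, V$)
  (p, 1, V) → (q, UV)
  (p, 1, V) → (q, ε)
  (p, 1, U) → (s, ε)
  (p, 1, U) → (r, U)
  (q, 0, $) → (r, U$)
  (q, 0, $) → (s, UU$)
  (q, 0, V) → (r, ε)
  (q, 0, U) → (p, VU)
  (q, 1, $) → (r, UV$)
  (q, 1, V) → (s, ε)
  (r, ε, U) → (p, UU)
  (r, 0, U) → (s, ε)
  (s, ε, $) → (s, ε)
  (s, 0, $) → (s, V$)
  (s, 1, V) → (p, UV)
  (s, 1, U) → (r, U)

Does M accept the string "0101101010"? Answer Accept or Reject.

One accepting computation: (p, 0101101010, $) ⊢ (p, 101101010, V$) ⊢ (q, 01101010, $) ⊢ (s, 1101010, UU$) ⊢ (r, 101010, UU$) ⊢ (p, 101010, UUU$) ⊢ (r, 01010, UUU$) ⊢ (s, 1010, UU$) ⊢ (r, 010, UU$) ⊢ (s, 10, U$) ⊢ (r, 0, U$) ⊢ (s, ε, $) ⊢ (s, ε, ε)
All input consumed and the stack is empty.

Accept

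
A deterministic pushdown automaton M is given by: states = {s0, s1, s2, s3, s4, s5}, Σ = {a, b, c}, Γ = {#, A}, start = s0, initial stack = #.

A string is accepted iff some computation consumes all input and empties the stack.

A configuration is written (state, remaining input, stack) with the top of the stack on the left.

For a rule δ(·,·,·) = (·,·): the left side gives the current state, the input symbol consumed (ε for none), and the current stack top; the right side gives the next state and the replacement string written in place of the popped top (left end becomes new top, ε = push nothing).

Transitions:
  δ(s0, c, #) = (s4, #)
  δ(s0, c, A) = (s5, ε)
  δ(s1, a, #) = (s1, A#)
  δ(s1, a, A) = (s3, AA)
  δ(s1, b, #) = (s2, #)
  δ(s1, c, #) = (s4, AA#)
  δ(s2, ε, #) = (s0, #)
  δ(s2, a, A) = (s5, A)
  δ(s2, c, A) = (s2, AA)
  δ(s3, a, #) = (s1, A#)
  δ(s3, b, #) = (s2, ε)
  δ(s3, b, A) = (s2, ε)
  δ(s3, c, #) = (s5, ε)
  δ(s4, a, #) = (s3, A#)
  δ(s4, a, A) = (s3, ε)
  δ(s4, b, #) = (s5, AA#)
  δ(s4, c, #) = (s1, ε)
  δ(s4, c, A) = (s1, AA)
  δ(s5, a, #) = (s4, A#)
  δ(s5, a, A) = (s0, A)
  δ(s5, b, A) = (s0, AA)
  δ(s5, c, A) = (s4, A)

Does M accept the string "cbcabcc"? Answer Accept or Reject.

(s0, cbcabcc, #)
  read c, top #: go to s4, push # → (s4, bcabcc, #)
  read b, top #: go to s5, push AA# → (s5, cabcc, AA#)
  read c, top A: go to s4, push A → (s4, abcc, AA#)
  read a, top A: go to s3, push ε → (s3, bcc, A#)
  read b, top A: go to s2, push ε → (s2, cc, #)
  ε-move, top #: go to s0, push # → (s0, cc, #)
  read c, top #: go to s4, push # → (s4, c, #)
  read c, top #: go to s1, push ε → (s1, ε, ε)
All input consumed and the stack is empty.

Accept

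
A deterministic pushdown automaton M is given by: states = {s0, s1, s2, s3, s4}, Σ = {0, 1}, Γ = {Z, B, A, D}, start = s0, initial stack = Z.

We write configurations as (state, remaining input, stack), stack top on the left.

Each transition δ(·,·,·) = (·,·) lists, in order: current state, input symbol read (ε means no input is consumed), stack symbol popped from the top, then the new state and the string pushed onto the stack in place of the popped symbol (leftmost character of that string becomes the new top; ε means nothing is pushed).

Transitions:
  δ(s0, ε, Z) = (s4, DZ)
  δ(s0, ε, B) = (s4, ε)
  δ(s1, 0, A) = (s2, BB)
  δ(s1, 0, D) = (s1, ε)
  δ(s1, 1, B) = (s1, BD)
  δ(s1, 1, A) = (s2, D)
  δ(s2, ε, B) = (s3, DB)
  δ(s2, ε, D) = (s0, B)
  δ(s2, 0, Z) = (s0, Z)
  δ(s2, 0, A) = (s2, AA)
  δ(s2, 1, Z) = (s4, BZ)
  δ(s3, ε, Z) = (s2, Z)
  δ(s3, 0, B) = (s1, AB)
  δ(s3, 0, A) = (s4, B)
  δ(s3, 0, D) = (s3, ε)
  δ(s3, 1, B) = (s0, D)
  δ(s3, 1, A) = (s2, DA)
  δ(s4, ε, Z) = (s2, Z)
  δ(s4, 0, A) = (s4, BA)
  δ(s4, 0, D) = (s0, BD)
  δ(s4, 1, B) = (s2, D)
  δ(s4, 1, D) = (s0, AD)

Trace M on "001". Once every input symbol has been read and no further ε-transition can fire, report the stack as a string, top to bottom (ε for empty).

ADZ

(s0, 001, Z)
  ε-move, top Z: go to s4, push DZ → (s4, 001, DZ)
  read 0, top D: go to s0, push BD → (s0, 01, BDZ)
  ε-move, top B: go to s4, push ε → (s4, 01, DZ)
  read 0, top D: go to s0, push BD → (s0, 1, BDZ)
  ε-move, top B: go to s4, push ε → (s4, 1, DZ)
  read 1, top D: go to s0, push AD → (s0, ε, ADZ)
All input consumed in state s0 with stack ADZ.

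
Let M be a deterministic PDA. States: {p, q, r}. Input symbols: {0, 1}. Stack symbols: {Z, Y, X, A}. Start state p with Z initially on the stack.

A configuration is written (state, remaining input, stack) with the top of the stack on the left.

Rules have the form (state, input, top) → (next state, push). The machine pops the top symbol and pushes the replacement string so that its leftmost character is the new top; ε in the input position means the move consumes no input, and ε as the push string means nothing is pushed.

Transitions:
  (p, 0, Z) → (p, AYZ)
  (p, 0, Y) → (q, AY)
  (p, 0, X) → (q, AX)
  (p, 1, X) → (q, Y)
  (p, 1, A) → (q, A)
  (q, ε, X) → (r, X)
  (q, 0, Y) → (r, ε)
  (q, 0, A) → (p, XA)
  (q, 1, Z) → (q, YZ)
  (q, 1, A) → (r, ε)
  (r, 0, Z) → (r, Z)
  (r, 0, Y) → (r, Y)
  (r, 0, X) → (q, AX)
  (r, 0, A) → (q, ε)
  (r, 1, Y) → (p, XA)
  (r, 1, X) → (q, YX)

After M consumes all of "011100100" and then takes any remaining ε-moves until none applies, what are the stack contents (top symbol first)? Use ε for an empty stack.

(p, 011100100, Z)
  read 0, top Z: go to p, push AYZ → (p, 11100100, AYZ)
  read 1, top A: go to q, push A → (q, 1100100, AYZ)
  read 1, top A: go to r, push ε → (r, 100100, YZ)
  read 1, top Y: go to p, push XA → (p, 00100, XAZ)
  read 0, top X: go to q, push AX → (q, 0100, AXAZ)
  read 0, top A: go to p, push XA → (p, 100, XAXAZ)
  read 1, top X: go to q, push Y → (q, 00, YAXAZ)
  read 0, top Y: go to r, push ε → (r, 0, AXAZ)
  read 0, top A: go to q, push ε → (q, ε, XAZ)
  ε-move, top X: go to r, push X → (r, ε, XAZ)
All input consumed in state r with stack XAZ.

XAZ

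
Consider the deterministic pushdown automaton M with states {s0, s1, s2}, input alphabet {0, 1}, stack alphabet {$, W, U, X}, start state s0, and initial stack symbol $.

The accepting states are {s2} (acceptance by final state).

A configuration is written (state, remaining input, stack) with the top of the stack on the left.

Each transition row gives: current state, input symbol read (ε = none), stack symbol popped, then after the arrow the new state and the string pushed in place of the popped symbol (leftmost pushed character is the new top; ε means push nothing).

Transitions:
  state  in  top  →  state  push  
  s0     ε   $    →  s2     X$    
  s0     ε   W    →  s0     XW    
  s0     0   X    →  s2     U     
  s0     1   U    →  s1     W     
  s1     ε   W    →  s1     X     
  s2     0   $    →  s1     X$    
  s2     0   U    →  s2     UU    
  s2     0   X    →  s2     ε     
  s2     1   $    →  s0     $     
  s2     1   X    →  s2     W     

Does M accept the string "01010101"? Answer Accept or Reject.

Accept

(s0, 01010101, $)
  ε-move, top $: go to s2, push X$ → (s2, 01010101, X$)
  read 0, top X: go to s2, push ε → (s2, 1010101, $)
  read 1, top $: go to s0, push $ → (s0, 010101, $)
  ε-move, top $: go to s2, push X$ → (s2, 010101, X$)
  read 0, top X: go to s2, push ε → (s2, 10101, $)
  read 1, top $: go to s0, push $ → (s0, 0101, $)
  ε-move, top $: go to s2, push X$ → (s2, 0101, X$)
  read 0, top X: go to s2, push ε → (s2, 101, $)
  read 1, top $: go to s0, push $ → (s0, 01, $)
  ε-move, top $: go to s2, push X$ → (s2, 01, X$)
  read 0, top X: go to s2, push ε → (s2, 1, $)
  read 1, top $: go to s0, push $ → (s0, ε, $)
  ε-move, top $: go to s2, push X$ → (s2, ε, X$)
All input consumed; state s2 ∈ F.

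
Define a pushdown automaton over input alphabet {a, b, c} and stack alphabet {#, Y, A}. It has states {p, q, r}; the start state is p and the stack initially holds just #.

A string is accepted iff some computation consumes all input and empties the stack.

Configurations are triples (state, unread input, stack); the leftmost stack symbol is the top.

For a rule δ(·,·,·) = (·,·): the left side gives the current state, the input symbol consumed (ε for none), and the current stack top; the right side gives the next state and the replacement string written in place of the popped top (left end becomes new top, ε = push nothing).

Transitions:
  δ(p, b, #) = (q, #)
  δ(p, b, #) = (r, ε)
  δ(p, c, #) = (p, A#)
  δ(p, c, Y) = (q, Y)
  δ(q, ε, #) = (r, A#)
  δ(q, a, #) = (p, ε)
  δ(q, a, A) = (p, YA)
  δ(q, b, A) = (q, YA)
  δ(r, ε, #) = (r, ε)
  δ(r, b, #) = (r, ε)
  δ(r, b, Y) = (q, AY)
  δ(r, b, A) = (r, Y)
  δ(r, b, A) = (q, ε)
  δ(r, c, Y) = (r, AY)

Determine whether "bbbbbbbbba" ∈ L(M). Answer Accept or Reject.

One accepting computation: (p, bbbbbbbbba, #) ⊢ (q, bbbbbbbba, #) ⊢ (r, bbbbbbbba, A#) ⊢ (q, bbbbbbba, #) ⊢ (r, bbbbbbba, A#) ⊢ (q, bbbbbba, #) ⊢ (r, bbbbbba, A#) ⊢ (q, bbbbba, #) ⊢ (r, bbbbba, A#) ⊢ (q, bbbba, #) ⊢ (r, bbbba, A#) ⊢ (q, bbba, #) ⊢ (r, bbba, A#) ⊢ (q, bba, #) ⊢ (r, bba, A#) ⊢ (q, ba, #) ⊢ (r, ba, A#) ⊢ (q, a, #) ⊢ (p, ε, ε)
All input consumed and the stack is empty.

Accept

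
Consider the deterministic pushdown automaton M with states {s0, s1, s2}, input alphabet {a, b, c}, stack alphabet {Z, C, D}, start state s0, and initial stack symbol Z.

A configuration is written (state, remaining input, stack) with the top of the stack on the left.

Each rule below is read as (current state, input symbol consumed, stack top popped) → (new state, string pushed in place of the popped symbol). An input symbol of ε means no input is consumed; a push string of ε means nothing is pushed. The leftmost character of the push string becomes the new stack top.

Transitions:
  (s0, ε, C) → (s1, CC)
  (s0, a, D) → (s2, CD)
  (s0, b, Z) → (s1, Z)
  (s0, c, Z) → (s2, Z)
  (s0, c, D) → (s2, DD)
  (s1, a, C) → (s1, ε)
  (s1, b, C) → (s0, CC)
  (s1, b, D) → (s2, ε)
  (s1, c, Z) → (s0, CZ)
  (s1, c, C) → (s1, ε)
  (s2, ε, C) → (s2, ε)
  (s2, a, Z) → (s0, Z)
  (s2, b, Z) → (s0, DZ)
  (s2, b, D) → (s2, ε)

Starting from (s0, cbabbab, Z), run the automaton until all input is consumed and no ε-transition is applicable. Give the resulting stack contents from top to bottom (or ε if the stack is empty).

Z

(s0, cbabbab, Z)
  read c, top Z: go to s2, push Z → (s2, babbab, Z)
  read b, top Z: go to s0, push DZ → (s0, abbab, DZ)
  read a, top D: go to s2, push CD → (s2, bbab, CDZ)
  ε-move, top C: go to s2, push ε → (s2, bbab, DZ)
  read b, top D: go to s2, push ε → (s2, bab, Z)
  read b, top Z: go to s0, push DZ → (s0, ab, DZ)
  read a, top D: go to s2, push CD → (s2, b, CDZ)
  ε-move, top C: go to s2, push ε → (s2, b, DZ)
  read b, top D: go to s2, push ε → (s2, ε, Z)
All input consumed in state s2 with stack Z.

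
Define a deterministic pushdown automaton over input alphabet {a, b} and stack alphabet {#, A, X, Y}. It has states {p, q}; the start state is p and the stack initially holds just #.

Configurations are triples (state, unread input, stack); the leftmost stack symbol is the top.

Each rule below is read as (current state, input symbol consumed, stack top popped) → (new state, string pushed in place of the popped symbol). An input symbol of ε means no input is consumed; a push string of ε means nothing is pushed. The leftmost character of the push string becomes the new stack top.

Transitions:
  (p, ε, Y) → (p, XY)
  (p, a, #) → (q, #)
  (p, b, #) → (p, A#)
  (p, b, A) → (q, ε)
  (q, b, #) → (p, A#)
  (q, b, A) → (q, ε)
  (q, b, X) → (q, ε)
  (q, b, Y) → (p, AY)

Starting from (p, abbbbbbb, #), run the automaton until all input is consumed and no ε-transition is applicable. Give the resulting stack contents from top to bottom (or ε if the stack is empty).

A#

(p, abbbbbbb, #)
  read a, top #: go to q, push # → (q, bbbbbbb, #)
  read b, top #: go to p, push A# → (p, bbbbbb, A#)
  read b, top A: go to q, push ε → (q, bbbbb, #)
  read b, top #: go to p, push A# → (p, bbbb, A#)
  read b, top A: go to q, push ε → (q, bbb, #)
  read b, top #: go to p, push A# → (p, bb, A#)
  read b, top A: go to q, push ε → (q, b, #)
  read b, top #: go to p, push A# → (p, ε, A#)
All input consumed in state p with stack A#.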